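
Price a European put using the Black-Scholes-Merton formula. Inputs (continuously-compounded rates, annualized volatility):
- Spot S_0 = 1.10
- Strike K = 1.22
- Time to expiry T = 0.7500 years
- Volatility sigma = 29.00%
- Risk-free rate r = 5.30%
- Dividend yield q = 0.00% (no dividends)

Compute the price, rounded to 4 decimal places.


d1 = (ln(S/K) + (r - q + 0.5*sigma^2) * T) / (sigma * sqrt(T)) = -0.12842332
d2 = d1 - sigma * sqrt(T) = -0.37957069
exp(-rT) = 0.96102967; exp(-qT) = 1.00000000
P = K * exp(-rT) * N(-d2) - S_0 * exp(-qT) * N(-d1)
N(-d1) = 0.55109301; N(-d2) = 0.64786794
P = 1.2200 * 0.96102967 * 0.64786794 - 1.1000 * 1.00000000 * 0.55109301 = 0.1534

Answer: Price = 0.1534


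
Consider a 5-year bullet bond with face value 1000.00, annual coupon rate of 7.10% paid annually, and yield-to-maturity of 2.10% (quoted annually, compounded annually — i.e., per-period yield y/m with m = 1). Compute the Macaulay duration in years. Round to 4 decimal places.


Coupon per period c = face * coupon_rate / m = 71.000000
Periods per year m = 1; per-period yield y/m = 0.021000
Number of cashflows N = 5
Cashflows (t years, CF_t, discount factor 1/(1+y/m)^(m*t), PV):
  t = 1.0000: CF_t = 71.000000, DF = 0.979432, PV = 69.539667
  t = 2.0000: CF_t = 71.000000, DF = 0.959287, PV = 68.109370
  t = 3.0000: CF_t = 71.000000, DF = 0.939556, PV = 66.708492
  t = 4.0000: CF_t = 71.000000, DF = 0.920231, PV = 65.336427
  t = 5.0000: CF_t = 1071.000000, DF = 0.901304, PV = 965.296564
Price P = sum_t PV_t = 1234.990520
Macaulay numerator sum_t t * PV_t:
  t * PV_t at t = 1.0000: 69.539667
  t * PV_t at t = 2.0000: 136.218740
  t * PV_t at t = 3.0000: 200.125476
  t * PV_t at t = 4.0000: 261.345708
  t * PV_t at t = 5.0000: 4826.482821
Macaulay duration D = (sum_t t * PV_t) / P = 5493.712412 / 1234.990520 = 4.448384

Answer: Macaulay duration = 4.4484 years


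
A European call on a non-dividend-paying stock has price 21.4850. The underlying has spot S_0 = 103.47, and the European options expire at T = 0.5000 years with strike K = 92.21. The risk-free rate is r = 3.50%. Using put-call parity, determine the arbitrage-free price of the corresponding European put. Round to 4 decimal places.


Answer: Put price = 8.6254

Derivation:
Put-call parity: C - P = S_0 * exp(-qT) - K * exp(-rT).
S_0 * exp(-qT) = 103.4700 * 1.00000000 = 103.47000000
K * exp(-rT) = 92.2100 * 0.98265224 = 90.61036265
P = C - S*exp(-qT) + K*exp(-rT)
P = 21.4850 - 103.47000000 + 90.61036265 = 8.6254


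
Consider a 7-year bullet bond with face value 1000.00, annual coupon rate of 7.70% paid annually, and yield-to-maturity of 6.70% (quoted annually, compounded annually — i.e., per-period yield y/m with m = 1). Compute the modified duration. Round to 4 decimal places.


Answer: Modified duration = 5.3459

Derivation:
Coupon per period c = face * coupon_rate / m = 77.000000
Periods per year m = 1; per-period yield y/m = 0.067000
Number of cashflows N = 7
Cashflows (t years, CF_t, discount factor 1/(1+y/m)^(m*t), PV):
  t = 1.0000: CF_t = 77.000000, DF = 0.937207, PV = 72.164948
  t = 2.0000: CF_t = 77.000000, DF = 0.878357, PV = 67.633504
  t = 3.0000: CF_t = 77.000000, DF = 0.823203, PV = 63.386601
  t = 4.0000: CF_t = 77.000000, DF = 0.771511, PV = 59.406374
  t = 5.0000: CF_t = 77.000000, DF = 0.723066, PV = 55.676077
  t = 6.0000: CF_t = 77.000000, DF = 0.677663, PV = 52.180016
  t = 7.0000: CF_t = 1077.000000, DF = 0.635110, PV = 684.013648
Price P = sum_t PV_t = 1054.461169
First compute Macaulay numerator sum_t t * PV_t:
  t * PV_t at t = 1.0000: 72.164948
  t * PV_t at t = 2.0000: 135.267007
  t * PV_t at t = 3.0000: 190.159804
  t * PV_t at t = 4.0000: 237.625497
  t * PV_t at t = 5.0000: 278.380386
  t * PV_t at t = 6.0000: 313.080096
  t * PV_t at t = 7.0000: 4788.095537
Macaulay duration D = 6014.773277 / 1054.461169 = 5.704120
Modified duration = D / (1 + y/m) = 5.704120 / (1 + 0.067000) = 5.345942


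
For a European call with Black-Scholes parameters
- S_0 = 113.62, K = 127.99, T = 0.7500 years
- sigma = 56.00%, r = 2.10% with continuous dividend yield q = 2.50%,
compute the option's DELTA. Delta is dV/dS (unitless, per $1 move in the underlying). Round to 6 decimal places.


Answer: Delta = 0.487085

Derivation:
d1 = -0.0092635618; d2 = -0.4942377880
phi(d1) = 0.3989251634; exp(-qT) = 0.9814246877; exp(-rT) = 0.9843733826
N(d1) = 0.4963044264
Delta = exp(-qT) * N(d1) = 0.9814246877 * 0.4963044264 = 0.487085


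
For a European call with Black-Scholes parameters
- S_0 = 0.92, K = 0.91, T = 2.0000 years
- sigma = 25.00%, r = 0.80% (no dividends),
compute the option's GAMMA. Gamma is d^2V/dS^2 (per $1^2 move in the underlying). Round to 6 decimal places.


d1 = 0.2529436088; d2 = -0.1006097818
phi(d1) = 0.3863819976; exp(-qT) = 1.0000000000; exp(-rT) = 0.9841273201
Gamma = exp(-qT) * phi(d1) / (S * sigma * sqrt(T)) = 1.0000000000 * 0.3863819976 / (0.9200 * 0.2500 * 1.4142135624) = 1.187884

Answer: Gamma = 1.187884


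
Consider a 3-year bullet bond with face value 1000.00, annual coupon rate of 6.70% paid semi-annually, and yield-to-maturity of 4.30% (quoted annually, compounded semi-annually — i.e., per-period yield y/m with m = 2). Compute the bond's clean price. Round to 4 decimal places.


Answer: Price = 1066.8782

Derivation:
Coupon per period c = face * coupon_rate / m = 33.500000
Periods per year m = 2; per-period yield y/m = 0.021500
Number of cashflows N = 6
Cashflows (t years, CF_t, discount factor 1/(1+y/m)^(m*t), PV):
  t = 0.5000: CF_t = 33.500000, DF = 0.978953, PV = 32.794909
  t = 1.0000: CF_t = 33.500000, DF = 0.958348, PV = 32.104659
  t = 1.5000: CF_t = 33.500000, DF = 0.938177, PV = 31.428937
  t = 2.0000: CF_t = 33.500000, DF = 0.918431, PV = 30.767437
  t = 2.5000: CF_t = 33.500000, DF = 0.899100, PV = 30.119860
  t = 3.0000: CF_t = 1033.500000, DF = 0.880177, PV = 909.662423
Price P = sum_t PV_t = 1066.878227


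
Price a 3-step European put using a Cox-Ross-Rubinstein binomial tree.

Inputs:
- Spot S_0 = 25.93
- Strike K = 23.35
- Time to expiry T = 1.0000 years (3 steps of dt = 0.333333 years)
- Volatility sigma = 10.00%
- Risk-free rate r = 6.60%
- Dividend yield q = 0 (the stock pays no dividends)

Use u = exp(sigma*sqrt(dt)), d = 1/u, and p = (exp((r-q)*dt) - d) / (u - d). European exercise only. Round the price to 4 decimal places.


dt = T/N = 0.333333
u = exp(sigma*sqrt(dt)) = 1.059434; d = 1/u = 0.943900
p = (exp((r-q)*dt) - d) / (u - d) = 0.678100
Discount per step: exp(-r*dt) = 0.978240
Stock lattice S(k, i) with i counting down-moves:
  k=0: S(0,0) = 25.9300
  k=1: S(1,0) = 27.4711; S(1,1) = 24.4753
  k=2: S(2,0) = 29.1039; S(2,1) = 25.9300; S(2,2) = 23.1023
  k=3: S(3,0) = 30.8336; S(3,1) = 27.4711; S(3,2) = 24.4753; S(3,3) = 21.8062
Terminal payoffs V(N, i) = max(K - S_T, 0):
  V(3,0) = 0.000000; V(3,1) = 0.000000; V(3,2) = 0.000000; V(3,3) = 1.543774
Backward induction: V(k, i) = exp(-r*dt) * [p * V(k+1, i) + (1-p) * V(k+1, i+1)].
  V(2,0) = exp(-r*dt) * [p*0.000000 + (1-p)*0.000000] = 0.000000
  V(2,1) = exp(-r*dt) * [p*0.000000 + (1-p)*0.000000] = 0.000000
  V(2,2) = exp(-r*dt) * [p*0.000000 + (1-p)*1.543774] = 0.486127
  V(1,0) = exp(-r*dt) * [p*0.000000 + (1-p)*0.000000] = 0.000000
  V(1,1) = exp(-r*dt) * [p*0.000000 + (1-p)*0.486127] = 0.153079
  V(0,0) = exp(-r*dt) * [p*0.000000 + (1-p)*0.153079] = 0.048204

Answer: Price = V(0,0) = 0.0482


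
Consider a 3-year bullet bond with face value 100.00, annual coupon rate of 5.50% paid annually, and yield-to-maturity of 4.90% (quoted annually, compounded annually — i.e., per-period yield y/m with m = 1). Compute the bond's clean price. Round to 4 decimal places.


Answer: Price = 101.6370

Derivation:
Coupon per period c = face * coupon_rate / m = 5.500000
Periods per year m = 1; per-period yield y/m = 0.049000
Number of cashflows N = 3
Cashflows (t years, CF_t, discount factor 1/(1+y/m)^(m*t), PV):
  t = 1.0000: CF_t = 5.500000, DF = 0.953289, PV = 5.243089
  t = 2.0000: CF_t = 5.500000, DF = 0.908760, PV = 4.998178
  t = 3.0000: CF_t = 105.500000, DF = 0.866310, PV = 91.395749
Price P = sum_t PV_t = 101.637015


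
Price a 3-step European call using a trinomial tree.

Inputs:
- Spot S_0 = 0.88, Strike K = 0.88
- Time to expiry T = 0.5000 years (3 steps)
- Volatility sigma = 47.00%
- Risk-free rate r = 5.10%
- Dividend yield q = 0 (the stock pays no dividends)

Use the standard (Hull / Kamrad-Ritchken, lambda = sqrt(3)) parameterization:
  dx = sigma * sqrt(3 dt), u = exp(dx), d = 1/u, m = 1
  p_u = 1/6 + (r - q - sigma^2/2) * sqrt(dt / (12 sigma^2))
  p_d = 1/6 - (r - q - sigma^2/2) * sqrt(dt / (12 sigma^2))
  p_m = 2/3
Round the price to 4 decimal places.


Answer: Price = V(0,0) = 0.1151

Derivation:
dt = T/N = 0.166667; dx = sigma*sqrt(3*dt) = 0.332340
u = exp(dx) = 1.394227; d = 1/u = 0.717243
p_u = 0.151760, p_m = 0.666667, p_d = 0.181574
Discount per step: exp(-r*dt) = 0.991536
Stock lattice S(k, j) with j the centered position index:
  k=0: S(0,+0) = 0.8800
  k=1: S(1,-1) = 0.6312; S(1,+0) = 0.8800; S(1,+1) = 1.2269
  k=2: S(2,-2) = 0.4527; S(2,-1) = 0.6312; S(2,+0) = 0.8800; S(2,+1) = 1.2269; S(2,+2) = 1.7106
  k=3: S(3,-3) = 0.3247; S(3,-2) = 0.4527; S(3,-1) = 0.6312; S(3,+0) = 0.8800; S(3,+1) = 1.2269; S(3,+2) = 1.7106; S(3,+3) = 2.3850
Terminal payoffs V(N, j) = max(S_T - K, 0):
  V(3,-3) = 0.000000; V(3,-2) = 0.000000; V(3,-1) = 0.000000; V(3,+0) = 0.000000; V(3,+1) = 0.346920; V(3,+2) = 0.830605; V(3,+3) = 1.504972
Backward induction: V(k, j) = exp(-r*dt) * [p_u * V(k+1, j+1) + p_m * V(k+1, j) + p_d * V(k+1, j-1)]
  V(2,-2) = exp(-r*dt) * [p_u*0.000000 + p_m*0.000000 + p_d*0.000000] = 0.000000
  V(2,-1) = exp(-r*dt) * [p_u*0.000000 + p_m*0.000000 + p_d*0.000000] = 0.000000
  V(2,+0) = exp(-r*dt) * [p_u*0.346920 + p_m*0.000000 + p_d*0.000000] = 0.052203
  V(2,+1) = exp(-r*dt) * [p_u*0.830605 + p_m*0.346920 + p_d*0.000000] = 0.354308
  V(2,+2) = exp(-r*dt) * [p_u*1.504972 + p_m*0.830605 + p_d*0.346920] = 0.837969
  V(1,-1) = exp(-r*dt) * [p_u*0.052203 + p_m*0.000000 + p_d*0.000000] = 0.007855
  V(1,+0) = exp(-r*dt) * [p_u*0.354308 + p_m*0.052203 + p_d*0.000000] = 0.087822
  V(1,+1) = exp(-r*dt) * [p_u*0.837969 + p_m*0.354308 + p_d*0.052203] = 0.369698
  V(0,+0) = exp(-r*dt) * [p_u*0.369698 + p_m*0.087822 + p_d*0.007855] = 0.115097


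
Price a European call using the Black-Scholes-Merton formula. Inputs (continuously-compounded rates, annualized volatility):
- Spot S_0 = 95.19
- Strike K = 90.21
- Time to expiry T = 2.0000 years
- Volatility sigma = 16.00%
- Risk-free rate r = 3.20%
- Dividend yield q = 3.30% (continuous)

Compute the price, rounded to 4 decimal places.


Answer: Price = 10.2737

Derivation:
d1 = (ln(S/K) + (r - q + 0.5*sigma^2) * T) / (sigma * sqrt(T)) = 0.34177391
d2 = d1 - sigma * sqrt(T) = 0.11549974
exp(-rT) = 0.93800500; exp(-qT) = 0.93613086
C = S_0 * exp(-qT) * N(d1) - K * exp(-rT) * N(d2)
N(d1) = 0.63373948; N(d2) = 0.54597549
C = 95.1900 * 0.93613086 * 0.63373948 - 90.2100 * 0.93800500 * 0.54597549 = 10.2737


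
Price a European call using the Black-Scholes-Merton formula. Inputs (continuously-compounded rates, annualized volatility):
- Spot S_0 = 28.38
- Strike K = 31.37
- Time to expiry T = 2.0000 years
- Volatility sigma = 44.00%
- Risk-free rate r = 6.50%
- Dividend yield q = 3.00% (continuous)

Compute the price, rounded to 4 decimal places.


Answer: Price = 6.2276

Derivation:
d1 = (ln(S/K) + (r - q + 0.5*sigma^2) * T) / (sigma * sqrt(T)) = 0.26264622
d2 = d1 - sigma * sqrt(T) = -0.35960775
exp(-rT) = 0.87809543; exp(-qT) = 0.94176453
C = S_0 * exp(-qT) * N(d1) - K * exp(-rT) * N(d2)
N(d1) = 0.60358836; N(d2) = 0.35957024
C = 28.3800 * 0.94176453 * 0.60358836 - 31.3700 * 0.87809543 * 0.35957024 = 6.2276


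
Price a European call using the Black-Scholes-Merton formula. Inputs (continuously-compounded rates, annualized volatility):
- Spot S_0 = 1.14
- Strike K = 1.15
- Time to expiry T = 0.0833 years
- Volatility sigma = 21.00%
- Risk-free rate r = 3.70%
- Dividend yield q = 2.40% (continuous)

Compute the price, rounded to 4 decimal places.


d1 = (ln(S/K) + (r - q + 0.5*sigma^2) * T) / (sigma * sqrt(T)) = -0.09592556
d2 = d1 - sigma * sqrt(T) = -0.15653521
exp(-rT) = 0.99692264; exp(-qT) = 0.99800280
C = S_0 * exp(-qT) * N(d1) - K * exp(-rT) * N(d2)
N(d1) = 0.46178985; N(d2) = 0.43780558
C = 1.1400 * 0.99800280 * 0.46178985 - 1.1500 * 0.99692264 * 0.43780558 = 0.0235

Answer: Price = 0.0235


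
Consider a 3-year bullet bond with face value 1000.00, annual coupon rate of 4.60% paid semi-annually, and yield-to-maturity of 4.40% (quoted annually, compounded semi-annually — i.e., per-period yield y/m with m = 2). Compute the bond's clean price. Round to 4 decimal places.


Answer: Price = 1005.5638

Derivation:
Coupon per period c = face * coupon_rate / m = 23.000000
Periods per year m = 2; per-period yield y/m = 0.022000
Number of cashflows N = 6
Cashflows (t years, CF_t, discount factor 1/(1+y/m)^(m*t), PV):
  t = 0.5000: CF_t = 23.000000, DF = 0.978474, PV = 22.504892
  t = 1.0000: CF_t = 23.000000, DF = 0.957411, PV = 22.020443
  t = 1.5000: CF_t = 23.000000, DF = 0.936801, PV = 21.546421
  t = 2.0000: CF_t = 23.000000, DF = 0.916635, PV = 21.082604
  t = 2.5000: CF_t = 23.000000, DF = 0.896903, PV = 20.628771
  t = 3.0000: CF_t = 1023.000000, DF = 0.877596, PV = 897.780688
Price P = sum_t PV_t = 1005.563819


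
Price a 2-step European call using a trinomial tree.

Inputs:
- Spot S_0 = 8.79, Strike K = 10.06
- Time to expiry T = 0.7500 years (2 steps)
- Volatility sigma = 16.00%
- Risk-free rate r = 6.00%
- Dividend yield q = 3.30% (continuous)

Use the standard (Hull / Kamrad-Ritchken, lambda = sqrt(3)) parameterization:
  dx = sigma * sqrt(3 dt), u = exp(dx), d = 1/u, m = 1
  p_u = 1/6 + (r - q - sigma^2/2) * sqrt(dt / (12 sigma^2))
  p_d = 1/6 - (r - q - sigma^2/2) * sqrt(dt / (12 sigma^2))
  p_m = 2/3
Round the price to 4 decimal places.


dt = T/N = 0.375000; dx = sigma*sqrt(3*dt) = 0.169706
u = exp(dx) = 1.184956; d = 1/u = 0.843913
p_u = 0.182356, p_m = 0.666667, p_d = 0.150978
Discount per step: exp(-r*dt) = 0.977751
Stock lattice S(k, j) with j the centered position index:
  k=0: S(0,+0) = 8.7900
  k=1: S(1,-1) = 7.4180; S(1,+0) = 8.7900; S(1,+1) = 10.4158
  k=2: S(2,-2) = 6.2601; S(2,-1) = 7.4180; S(2,+0) = 8.7900; S(2,+1) = 10.4158; S(2,+2) = 12.3422
Terminal payoffs V(N, j) = max(S_T - K, 0):
  V(2,-2) = 0.000000; V(2,-1) = 0.000000; V(2,+0) = 0.000000; V(2,+1) = 0.355763; V(2,+2) = 2.282221
Backward induction: V(k, j) = exp(-r*dt) * [p_u * V(k+1, j+1) + p_m * V(k+1, j) + p_d * V(k+1, j-1)]
  V(1,-1) = exp(-r*dt) * [p_u*0.000000 + p_m*0.000000 + p_d*0.000000] = 0.000000
  V(1,+0) = exp(-r*dt) * [p_u*0.355763 + p_m*0.000000 + p_d*0.000000] = 0.063432
  V(1,+1) = exp(-r*dt) * [p_u*2.282221 + p_m*0.355763 + p_d*0.000000] = 0.638815
  V(0,+0) = exp(-r*dt) * [p_u*0.638815 + p_m*0.063432 + p_d*0.000000] = 0.155247

Answer: Price = V(0,0) = 0.1552


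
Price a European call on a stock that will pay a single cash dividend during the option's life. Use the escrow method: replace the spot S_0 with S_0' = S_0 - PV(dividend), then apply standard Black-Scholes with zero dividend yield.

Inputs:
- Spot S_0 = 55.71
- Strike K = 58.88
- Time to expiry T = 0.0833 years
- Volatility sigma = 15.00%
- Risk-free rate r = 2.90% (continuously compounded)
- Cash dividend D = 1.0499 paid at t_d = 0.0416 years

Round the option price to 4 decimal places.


Answer: Price = 0.0492

Derivation:
PV(D) = D * exp(-r * t_d) = 1.0499 * 0.99879433 = 1.04863416
S_0' = S_0 - PV(D) = 55.7100 - 1.04863416 = 54.66136584
d1 = (ln(S_0'/K) + (r + sigma^2/2)*T) / (sigma*sqrt(T)) = -1.63980603
d2 = d1 - sigma*sqrt(T) = -1.68309864
exp(-rT) = 0.99758722
N(d1) = 0.05052275; N(d2) = 0.04617800
C = S_0' * N(d1) - K * exp(-rT) * N(d2) = 54.66136584 * 0.05052275 - 58.8800 * 0.99758722 * 0.04617800 = 0.0492


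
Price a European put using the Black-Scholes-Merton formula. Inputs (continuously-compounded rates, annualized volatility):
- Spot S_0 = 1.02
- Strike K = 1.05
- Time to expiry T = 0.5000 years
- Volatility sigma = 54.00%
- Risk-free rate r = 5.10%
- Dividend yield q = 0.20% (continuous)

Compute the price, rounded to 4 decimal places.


Answer: Price = 0.1569

Derivation:
d1 = (ln(S/K) + (r - q + 0.5*sigma^2) * T) / (sigma * sqrt(T)) = 0.17916636
d2 = d1 - sigma * sqrt(T) = -0.20267130
exp(-rT) = 0.97482238; exp(-qT) = 0.99900050
P = K * exp(-rT) * N(-d2) - S_0 * exp(-qT) * N(-d1)
N(-d1) = 0.42890354; N(-d2) = 0.58030402
P = 1.0500 * 0.97482238 * 0.58030402 - 1.0200 * 0.99900050 * 0.42890354 = 0.1569


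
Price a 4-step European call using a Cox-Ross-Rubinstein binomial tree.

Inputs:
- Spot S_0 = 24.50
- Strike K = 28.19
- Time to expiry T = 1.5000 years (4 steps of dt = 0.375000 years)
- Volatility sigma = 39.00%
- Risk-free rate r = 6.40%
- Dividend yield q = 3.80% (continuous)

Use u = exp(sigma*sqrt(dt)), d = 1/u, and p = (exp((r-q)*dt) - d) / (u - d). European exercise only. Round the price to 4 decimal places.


dt = T/N = 0.375000
u = exp(sigma*sqrt(dt)) = 1.269757; d = 1/u = 0.787552
p = (exp((r-q)*dt) - d) / (u - d) = 0.460894
Discount per step: exp(-r*dt) = 0.976286
Stock lattice S(k, i) with i counting down-moves:
  k=0: S(0,0) = 24.5000
  k=1: S(1,0) = 31.1090; S(1,1) = 19.2950
  k=2: S(2,0) = 39.5009; S(2,1) = 24.5000; S(2,2) = 15.1959
  k=3: S(3,0) = 50.1565; S(3,1) = 31.1090; S(3,2) = 19.2950; S(3,3) = 11.9675
  k=4: S(4,0) = 63.6866; S(4,1) = 39.5009; S(4,2) = 24.5000; S(4,3) = 15.1959; S(4,4) = 9.4251
Terminal payoffs V(N, i) = max(S_T - K, 0):
  V(4,0) = 35.496596; V(4,1) = 11.310906; V(4,2) = 0.000000; V(4,3) = 0.000000; V(4,4) = 0.000000
Backward induction: V(k, i) = exp(-r*dt) * [p * V(k+1, i) + (1-p) * V(k+1, i+1)].
  V(3,0) = exp(-r*dt) * [p*35.496596 + (1-p)*11.310906] = 21.925381
  V(3,1) = exp(-r*dt) * [p*11.310906 + (1-p)*0.000000] = 5.089508
  V(3,2) = exp(-r*dt) * [p*0.000000 + (1-p)*0.000000] = 0.000000
  V(3,3) = exp(-r*dt) * [p*0.000000 + (1-p)*0.000000] = 0.000000
  V(2,0) = exp(-r*dt) * [p*21.925381 + (1-p)*5.089508] = 12.544361
  V(2,1) = exp(-r*dt) * [p*5.089508 + (1-p)*0.000000] = 2.290098
  V(2,2) = exp(-r*dt) * [p*0.000000 + (1-p)*0.000000] = 0.000000
  V(1,0) = exp(-r*dt) * [p*12.544361 + (1-p)*2.290098] = 6.849846
  V(1,1) = exp(-r*dt) * [p*2.290098 + (1-p)*0.000000] = 1.030463
  V(0,0) = exp(-r*dt) * [p*6.849846 + (1-p)*1.030463] = 3.624543

Answer: Price = V(0,0) = 3.6245


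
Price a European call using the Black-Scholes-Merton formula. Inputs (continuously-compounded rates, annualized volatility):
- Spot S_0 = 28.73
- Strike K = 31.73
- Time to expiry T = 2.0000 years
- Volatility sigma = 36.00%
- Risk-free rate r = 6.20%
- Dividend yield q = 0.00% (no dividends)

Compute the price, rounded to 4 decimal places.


Answer: Price = 6.0593

Derivation:
d1 = (ln(S/K) + (r - q + 0.5*sigma^2) * T) / (sigma * sqrt(T)) = 0.30303310
d2 = d1 - sigma * sqrt(T) = -0.20608378
exp(-rT) = 0.88337984; exp(-qT) = 1.00000000
C = S_0 * exp(-qT) * N(d1) - K * exp(-rT) * N(d2)
N(d1) = 0.61906768; N(d2) = 0.41836273
C = 28.7300 * 1.00000000 * 0.61906768 - 31.7300 * 0.88337984 * 0.41836273 = 6.0593


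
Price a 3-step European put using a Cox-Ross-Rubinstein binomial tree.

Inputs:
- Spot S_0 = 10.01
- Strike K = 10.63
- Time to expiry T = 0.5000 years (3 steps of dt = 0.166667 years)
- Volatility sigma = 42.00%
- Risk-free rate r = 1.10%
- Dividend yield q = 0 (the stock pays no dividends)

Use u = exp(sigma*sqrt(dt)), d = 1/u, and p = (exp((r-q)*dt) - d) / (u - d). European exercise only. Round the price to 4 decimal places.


Answer: Price = V(0,0) = 1.5930

Derivation:
dt = T/N = 0.166667
u = exp(sigma*sqrt(dt)) = 1.187042; d = 1/u = 0.842430
p = (exp((r-q)*dt) - d) / (u - d) = 0.462564
Discount per step: exp(-r*dt) = 0.998168
Stock lattice S(k, i) with i counting down-moves:
  k=0: S(0,0) = 10.0100
  k=1: S(1,0) = 11.8823; S(1,1) = 8.4327
  k=2: S(2,0) = 14.1048; S(2,1) = 10.0100; S(2,2) = 7.1040
  k=3: S(3,0) = 16.7430; S(3,1) = 11.8823; S(3,2) = 8.4327; S(3,3) = 5.9846
Terminal payoffs V(N, i) = max(K - S_T, 0):
  V(3,0) = 0.000000; V(3,1) = 0.000000; V(3,2) = 2.197272; V(3,3) = 4.645387
Backward induction: V(k, i) = exp(-r*dt) * [p * V(k+1, i) + (1-p) * V(k+1, i+1)].
  V(2,0) = exp(-r*dt) * [p*0.000000 + (1-p)*0.000000] = 0.000000
  V(2,1) = exp(-r*dt) * [p*0.000000 + (1-p)*2.197272] = 1.178731
  V(2,2) = exp(-r*dt) * [p*2.197272 + (1-p)*4.645387] = 3.506544
  V(1,0) = exp(-r*dt) * [p*0.000000 + (1-p)*1.178731] = 0.632333
  V(1,1) = exp(-r*dt) * [p*1.178731 + (1-p)*3.506544] = 2.425332
  V(0,0) = exp(-r*dt) * [p*0.632333 + (1-p)*2.425332] = 1.593033


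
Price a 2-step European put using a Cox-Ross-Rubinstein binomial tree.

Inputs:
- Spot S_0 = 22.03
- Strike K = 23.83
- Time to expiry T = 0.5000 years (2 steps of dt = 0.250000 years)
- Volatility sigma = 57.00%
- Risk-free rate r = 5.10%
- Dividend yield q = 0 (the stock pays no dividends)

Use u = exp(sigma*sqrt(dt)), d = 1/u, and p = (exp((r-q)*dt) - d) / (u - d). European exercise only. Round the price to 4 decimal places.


dt = T/N = 0.250000
u = exp(sigma*sqrt(dt)) = 1.329762; d = 1/u = 0.752014
p = (exp((r-q)*dt) - d) / (u - d) = 0.451438
Discount per step: exp(-r*dt) = 0.987331
Stock lattice S(k, i) with i counting down-moves:
  k=0: S(0,0) = 22.0300
  k=1: S(1,0) = 29.2947; S(1,1) = 16.5669
  k=2: S(2,0) = 38.9549; S(2,1) = 22.0300; S(2,2) = 12.4585
Terminal payoffs V(N, i) = max(K - S_T, 0):
  V(2,0) = 0.000000; V(2,1) = 1.800000; V(2,2) = 11.371475
Backward induction: V(k, i) = exp(-r*dt) * [p * V(k+1, i) + (1-p) * V(k+1, i+1)].
  V(1,0) = exp(-r*dt) * [p*0.000000 + (1-p)*1.800000] = 0.974902
  V(1,1) = exp(-r*dt) * [p*1.800000 + (1-p)*11.371475] = 6.961222
  V(0,0) = exp(-r*dt) * [p*0.974902 + (1-p)*6.961222] = 4.204814

Answer: Price = V(0,0) = 4.2048


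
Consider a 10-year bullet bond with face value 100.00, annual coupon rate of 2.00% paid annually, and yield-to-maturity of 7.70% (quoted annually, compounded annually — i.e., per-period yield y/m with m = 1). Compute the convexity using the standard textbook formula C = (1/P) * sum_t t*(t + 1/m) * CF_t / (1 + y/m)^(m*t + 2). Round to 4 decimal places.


Answer: Convexity = 80.8253

Derivation:
Coupon per period c = face * coupon_rate / m = 2.000000
Periods per year m = 1; per-period yield y/m = 0.077000
Number of cashflows N = 10
Cashflows (t years, CF_t, discount factor 1/(1+y/m)^(m*t), PV):
  t = 1.0000: CF_t = 2.000000, DF = 0.928505, PV = 1.857010
  t = 2.0000: CF_t = 2.000000, DF = 0.862122, PV = 1.724243
  t = 3.0000: CF_t = 2.000000, DF = 0.800484, PV = 1.600969
  t = 4.0000: CF_t = 2.000000, DF = 0.743254, PV = 1.486508
  t = 5.0000: CF_t = 2.000000, DF = 0.690115, PV = 1.380230
  t = 6.0000: CF_t = 2.000000, DF = 0.640775, PV = 1.281551
  t = 7.0000: CF_t = 2.000000, DF = 0.594963, PV = 1.189926
  t = 8.0000: CF_t = 2.000000, DF = 0.552426, PV = 1.104853
  t = 9.0000: CF_t = 2.000000, DF = 0.512931, PV = 1.025861
  t = 10.0000: CF_t = 102.000000, DF = 0.476259, PV = 48.578392
Price P = sum_t PV_t = 61.229544
Convexity numerator sum_t t*(t + 1/m) * CF_t / (1+y/m)^(m*t + 2):
  t = 1.0000: term = 3.201938
  t = 2.0000: term = 8.919047
  t = 3.0000: term = 16.562761
  t = 4.0000: term = 25.631013
  t = 5.0000: term = 35.697790
  t = 6.0000: term = 46.403812
  t = 7.0000: term = 57.448235
  t = 8.0000: term = 68.581260
  t = 9.0000: term = 79.597563
  t = 10.0000: term = 4606.853666
Convexity = (1/P) * sum = 4948.897083 / 61.229544 = 80.825314


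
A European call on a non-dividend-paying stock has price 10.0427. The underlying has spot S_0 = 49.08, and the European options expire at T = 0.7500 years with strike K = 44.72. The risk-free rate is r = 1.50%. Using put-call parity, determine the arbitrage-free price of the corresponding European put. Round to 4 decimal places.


Answer: Put price = 5.1824

Derivation:
Put-call parity: C - P = S_0 * exp(-qT) - K * exp(-rT).
S_0 * exp(-qT) = 49.0800 * 1.00000000 = 49.08000000
K * exp(-rT) = 44.7200 * 0.98881304 = 44.21971936
P = C - S*exp(-qT) + K*exp(-rT)
P = 10.0427 - 49.08000000 + 44.21971936 = 5.1824


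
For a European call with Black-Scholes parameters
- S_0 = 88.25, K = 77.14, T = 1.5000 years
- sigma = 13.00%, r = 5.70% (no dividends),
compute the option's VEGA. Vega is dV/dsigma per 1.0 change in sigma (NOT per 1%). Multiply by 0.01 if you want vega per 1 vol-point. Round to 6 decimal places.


Answer: Vega = 14.815722

Derivation:
d1 = 1.4616968460; d2 = 1.3024800127
phi(d1) = 0.1370763282; exp(-qT) = 1.0000000000; exp(-rT) = 0.9180531431
Vega = S * exp(-qT) * phi(d1) * sqrt(T) = 88.2500 * 1.0000000000 * 0.1370763282 * 1.2247448714 = 14.815722


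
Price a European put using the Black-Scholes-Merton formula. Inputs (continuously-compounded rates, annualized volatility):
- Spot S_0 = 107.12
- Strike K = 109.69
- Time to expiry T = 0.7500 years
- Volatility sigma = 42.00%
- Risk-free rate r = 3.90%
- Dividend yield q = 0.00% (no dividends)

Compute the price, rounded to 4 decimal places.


d1 = (ln(S/K) + (r - q + 0.5*sigma^2) * T) / (sigma * sqrt(T)) = 0.19710050
d2 = d1 - sigma * sqrt(T) = -0.16663017
exp(-rT) = 0.97117364; exp(-qT) = 1.00000000
P = K * exp(-rT) * N(-d2) - S_0 * exp(-qT) * N(-d1)
N(-d1) = 0.42187445; N(-d2) = 0.56616947
P = 109.6900 * 0.97117364 * 0.56616947 - 107.1200 * 1.00000000 * 0.42187445 = 15.1217

Answer: Price = 15.1217


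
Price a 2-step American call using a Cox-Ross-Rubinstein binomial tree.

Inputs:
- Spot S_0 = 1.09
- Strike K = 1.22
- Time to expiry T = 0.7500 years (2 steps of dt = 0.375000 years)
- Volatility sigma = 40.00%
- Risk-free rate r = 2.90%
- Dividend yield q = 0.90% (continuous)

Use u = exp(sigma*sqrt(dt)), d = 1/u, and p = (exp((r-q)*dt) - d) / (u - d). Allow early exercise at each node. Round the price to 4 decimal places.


dt = T/N = 0.375000
u = exp(sigma*sqrt(dt)) = 1.277556; d = 1/u = 0.782744
p = (exp((r-q)*dt) - d) / (u - d) = 0.454281
Discount per step: exp(-r*dt) = 0.989184
Stock lattice S(k, i) with i counting down-moves:
  k=0: S(0,0) = 1.0900
  k=1: S(1,0) = 1.3925; S(1,1) = 0.8532
  k=2: S(2,0) = 1.7790; S(2,1) = 1.0900; S(2,2) = 0.6678
Terminal payoffs V(N, i) = max(S_T - K, 0):
  V(2,0) = 0.559043; V(2,1) = 0.000000; V(2,2) = 0.000000
Backward induction: V(k, i) = exp(-r*dt) * [p * V(k+1, i) + (1-p) * V(k+1, i+1)]; then take max(V_cont, immediate exercise) for American.
  V(1,0) = exp(-r*dt) * [p*0.559043 + (1-p)*0.000000] = 0.251216; exercise = 0.172536; V(1,0) = max -> 0.251216
  V(1,1) = exp(-r*dt) * [p*0.000000 + (1-p)*0.000000] = 0.000000; exercise = 0.000000; V(1,1) = max -> 0.000000
  V(0,0) = exp(-r*dt) * [p*0.251216 + (1-p)*0.000000] = 0.112888; exercise = 0.000000; V(0,0) = max -> 0.112888

Answer: Price = V(0,0) = 0.1129


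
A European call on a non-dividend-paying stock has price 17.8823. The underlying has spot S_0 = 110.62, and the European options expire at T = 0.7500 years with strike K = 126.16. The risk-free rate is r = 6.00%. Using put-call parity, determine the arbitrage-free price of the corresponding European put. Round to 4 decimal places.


Put-call parity: C - P = S_0 * exp(-qT) - K * exp(-rT).
S_0 * exp(-qT) = 110.6200 * 1.00000000 = 110.62000000
K * exp(-rT) = 126.1600 * 0.95599748 = 120.60864231
P = C - S*exp(-qT) + K*exp(-rT)
P = 17.8823 - 110.62000000 + 120.60864231 = 27.8709

Answer: Put price = 27.8709


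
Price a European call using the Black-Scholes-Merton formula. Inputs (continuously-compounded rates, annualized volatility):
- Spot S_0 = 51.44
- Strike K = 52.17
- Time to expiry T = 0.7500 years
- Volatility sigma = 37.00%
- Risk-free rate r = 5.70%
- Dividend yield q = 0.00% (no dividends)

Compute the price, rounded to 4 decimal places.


Answer: Price = 7.2074

Derivation:
d1 = (ln(S/K) + (r - q + 0.5*sigma^2) * T) / (sigma * sqrt(T)) = 0.24965238
d2 = d1 - sigma * sqrt(T) = -0.07077702
exp(-rT) = 0.95815090; exp(-qT) = 1.00000000
C = S_0 * exp(-qT) * N(d1) - K * exp(-rT) * N(d2)
N(d1) = 0.59857191; N(d2) = 0.47178761
C = 51.4400 * 1.00000000 * 0.59857191 - 52.1700 * 0.95815090 * 0.47178761 = 7.2074


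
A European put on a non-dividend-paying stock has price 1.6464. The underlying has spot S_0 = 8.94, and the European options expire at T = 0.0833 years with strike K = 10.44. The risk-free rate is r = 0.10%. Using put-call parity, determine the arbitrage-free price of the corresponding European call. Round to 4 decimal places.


Answer: Call price = 0.1473

Derivation:
Put-call parity: C - P = S_0 * exp(-qT) - K * exp(-rT).
S_0 * exp(-qT) = 8.9400 * 1.00000000 = 8.94000000
K * exp(-rT) = 10.4400 * 0.99991670 = 10.43913038
C = P + S*exp(-qT) - K*exp(-rT)
C = 1.6464 + 8.94000000 - 10.43913038 = 0.1473


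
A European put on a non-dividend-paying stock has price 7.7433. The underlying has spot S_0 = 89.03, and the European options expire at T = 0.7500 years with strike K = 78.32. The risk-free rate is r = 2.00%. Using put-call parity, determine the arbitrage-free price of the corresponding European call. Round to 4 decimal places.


Answer: Call price = 19.6193

Derivation:
Put-call parity: C - P = S_0 * exp(-qT) - K * exp(-rT).
S_0 * exp(-qT) = 89.0300 * 1.00000000 = 89.03000000
K * exp(-rT) = 78.3200 * 0.98511194 = 77.15396711
C = P + S*exp(-qT) - K*exp(-rT)
C = 7.7433 + 89.03000000 - 77.15396711 = 19.6193


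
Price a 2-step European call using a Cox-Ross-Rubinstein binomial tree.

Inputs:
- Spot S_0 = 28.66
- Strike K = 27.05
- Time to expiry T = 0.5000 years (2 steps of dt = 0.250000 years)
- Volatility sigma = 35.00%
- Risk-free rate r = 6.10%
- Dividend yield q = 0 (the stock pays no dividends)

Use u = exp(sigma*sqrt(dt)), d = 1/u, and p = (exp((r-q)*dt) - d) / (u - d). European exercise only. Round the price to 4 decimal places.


dt = T/N = 0.250000
u = exp(sigma*sqrt(dt)) = 1.191246; d = 1/u = 0.839457
p = (exp((r-q)*dt) - d) / (u - d) = 0.500043
Discount per step: exp(-r*dt) = 0.984866
Stock lattice S(k, i) with i counting down-moves:
  k=0: S(0,0) = 28.6600
  k=1: S(1,0) = 34.1411; S(1,1) = 24.0588
  k=2: S(2,0) = 40.6705; S(2,1) = 28.6600; S(2,2) = 20.1964
Terminal payoffs V(N, i) = max(S_T - K, 0):
  V(2,0) = 13.620476; V(2,1) = 1.610000; V(2,2) = 0.000000
Backward induction: V(k, i) = exp(-r*dt) * [p * V(k+1, i) + (1-p) * V(k+1, i+1)].
  V(1,0) = exp(-r*dt) * [p*13.620476 + (1-p)*1.610000] = 7.500500
  V(1,1) = exp(-r*dt) * [p*1.610000 + (1-p)*0.000000] = 0.792886
  V(0,0) = exp(-r*dt) * [p*7.500500 + (1-p)*0.792886] = 4.084222

Answer: Price = V(0,0) = 4.0842


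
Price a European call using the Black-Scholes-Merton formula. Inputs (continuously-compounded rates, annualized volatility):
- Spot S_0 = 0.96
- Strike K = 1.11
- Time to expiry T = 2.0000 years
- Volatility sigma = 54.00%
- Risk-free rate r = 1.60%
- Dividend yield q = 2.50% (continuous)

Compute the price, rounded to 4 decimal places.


d1 = (ln(S/K) + (r - q + 0.5*sigma^2) * T) / (sigma * sqrt(T)) = 0.16815784
d2 = d1 - sigma * sqrt(T) = -0.59551749
exp(-rT) = 0.96850658; exp(-qT) = 0.95122942
C = S_0 * exp(-qT) * N(d1) - K * exp(-rT) * N(d2)
N(d1) = 0.56677044; N(d2) = 0.27574881
C = 0.9600 * 0.95122942 * 0.56677044 - 1.1100 * 0.96850658 * 0.27574881 = 0.2211

Answer: Price = 0.2211


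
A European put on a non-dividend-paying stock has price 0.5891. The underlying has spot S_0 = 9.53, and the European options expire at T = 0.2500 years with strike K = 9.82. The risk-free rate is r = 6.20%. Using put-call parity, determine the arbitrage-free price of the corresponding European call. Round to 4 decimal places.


Answer: Call price = 0.4501

Derivation:
Put-call parity: C - P = S_0 * exp(-qT) - K * exp(-rT).
S_0 * exp(-qT) = 9.5300 * 1.00000000 = 9.53000000
K * exp(-rT) = 9.8200 * 0.98461951 = 9.66896356
C = P + S*exp(-qT) - K*exp(-rT)
C = 0.5891 + 9.53000000 - 9.66896356 = 0.4501


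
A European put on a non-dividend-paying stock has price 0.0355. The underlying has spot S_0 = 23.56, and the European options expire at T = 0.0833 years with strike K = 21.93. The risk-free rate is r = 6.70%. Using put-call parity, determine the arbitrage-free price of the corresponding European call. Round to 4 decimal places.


Answer: Call price = 1.7876

Derivation:
Put-call parity: C - P = S_0 * exp(-qT) - K * exp(-rT).
S_0 * exp(-qT) = 23.5600 * 1.00000000 = 23.56000000
K * exp(-rT) = 21.9300 * 0.99443445 = 21.80794739
C = P + S*exp(-qT) - K*exp(-rT)
C = 0.0355 + 23.56000000 - 21.80794739 = 1.7876


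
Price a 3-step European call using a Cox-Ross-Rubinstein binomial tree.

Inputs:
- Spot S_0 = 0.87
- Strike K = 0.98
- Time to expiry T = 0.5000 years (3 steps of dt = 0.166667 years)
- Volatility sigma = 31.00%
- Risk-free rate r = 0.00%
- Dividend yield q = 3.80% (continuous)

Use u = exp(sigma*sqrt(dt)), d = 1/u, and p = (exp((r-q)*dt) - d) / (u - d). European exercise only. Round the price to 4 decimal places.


dt = T/N = 0.166667
u = exp(sigma*sqrt(dt)) = 1.134914; d = 1/u = 0.881124
p = (exp((r-q)*dt) - d) / (u - d) = 0.443527
Discount per step: exp(-r*dt) = 1.000000
Stock lattice S(k, i) with i counting down-moves:
  k=0: S(0,0) = 0.8700
  k=1: S(1,0) = 0.9874; S(1,1) = 0.7666
  k=2: S(2,0) = 1.1206; S(2,1) = 0.8700; S(2,2) = 0.6755
  k=3: S(3,0) = 1.2718; S(3,1) = 0.9874; S(3,2) = 0.7666; S(3,3) = 0.5952
Terminal payoffs V(N, i) = max(S_T - K, 0):
  V(3,0) = 0.291769; V(3,1) = 0.007375; V(3,2) = 0.000000; V(3,3) = 0.000000
Backward induction: V(k, i) = exp(-r*dt) * [p * V(k+1, i) + (1-p) * V(k+1, i+1)].
  V(2,0) = exp(-r*dt) * [p*0.291769 + (1-p)*0.007375] = 0.133512
  V(2,1) = exp(-r*dt) * [p*0.007375 + (1-p)*0.000000] = 0.003271
  V(2,2) = exp(-r*dt) * [p*0.000000 + (1-p)*0.000000] = 0.000000
  V(1,0) = exp(-r*dt) * [p*0.133512 + (1-p)*0.003271] = 0.061036
  V(1,1) = exp(-r*dt) * [p*0.003271 + (1-p)*0.000000] = 0.001451
  V(0,0) = exp(-r*dt) * [p*0.061036 + (1-p)*0.001451] = 0.027879

Answer: Price = V(0,0) = 0.0279


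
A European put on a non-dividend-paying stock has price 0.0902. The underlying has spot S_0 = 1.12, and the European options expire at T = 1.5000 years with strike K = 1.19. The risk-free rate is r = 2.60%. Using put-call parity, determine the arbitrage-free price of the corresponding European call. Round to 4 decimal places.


Answer: Call price = 0.0657

Derivation:
Put-call parity: C - P = S_0 * exp(-qT) - K * exp(-rT).
S_0 * exp(-qT) = 1.1200 * 1.00000000 = 1.12000000
K * exp(-rT) = 1.1900 * 0.96175071 = 1.14448334
C = P + S*exp(-qT) - K*exp(-rT)
C = 0.0902 + 1.12000000 - 1.14448334 = 0.0657


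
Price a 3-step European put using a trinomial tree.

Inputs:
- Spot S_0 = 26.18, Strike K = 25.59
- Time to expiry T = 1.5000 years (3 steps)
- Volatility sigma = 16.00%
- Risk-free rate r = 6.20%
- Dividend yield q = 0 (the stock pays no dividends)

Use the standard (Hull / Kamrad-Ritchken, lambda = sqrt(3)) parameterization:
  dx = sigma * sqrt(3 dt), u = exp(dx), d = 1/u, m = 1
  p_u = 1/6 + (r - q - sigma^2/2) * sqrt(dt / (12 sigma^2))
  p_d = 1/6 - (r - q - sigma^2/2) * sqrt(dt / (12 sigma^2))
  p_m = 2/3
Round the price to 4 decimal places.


Answer: Price = V(0,0) = 0.7078

Derivation:
dt = T/N = 0.500000; dx = sigma*sqrt(3*dt) = 0.195959
u = exp(dx) = 1.216477; d = 1/u = 0.822046
p_u = 0.229435, p_m = 0.666667, p_d = 0.103898
Discount per step: exp(-r*dt) = 0.969476
Stock lattice S(k, j) with j the centered position index:
  k=0: S(0,+0) = 26.1800
  k=1: S(1,-1) = 21.5212; S(1,+0) = 26.1800; S(1,+1) = 31.8474
  k=2: S(2,-2) = 17.6914; S(2,-1) = 21.5212; S(2,+0) = 26.1800; S(2,+1) = 31.8474; S(2,+2) = 38.7416
  k=3: S(3,-3) = 14.5431; S(3,-2) = 17.6914; S(3,-1) = 21.5212; S(3,+0) = 26.1800; S(3,+1) = 31.8474; S(3,+2) = 38.7416; S(3,+3) = 47.1283
Terminal payoffs V(N, j) = max(K - S_T, 0):
  V(3,-3) = 11.046877; V(3,-2) = 7.898622; V(3,-1) = 4.068841; V(3,+0) = 0.000000; V(3,+1) = 0.000000; V(3,+2) = 0.000000; V(3,+3) = 0.000000
Backward induction: V(k, j) = exp(-r*dt) * [p_u * V(k+1, j+1) + p_m * V(k+1, j) + p_d * V(k+1, j-1)]
  V(2,-2) = exp(-r*dt) * [p_u*4.068841 + p_m*7.898622 + p_d*11.046877] = 7.122772
  V(2,-1) = exp(-r*dt) * [p_u*0.000000 + p_m*4.068841 + p_d*7.898622] = 3.425366
  V(2,+0) = exp(-r*dt) * [p_u*0.000000 + p_m*0.000000 + p_d*4.068841] = 0.409842
  V(2,+1) = exp(-r*dt) * [p_u*0.000000 + p_m*0.000000 + p_d*0.000000] = 0.000000
  V(2,+2) = exp(-r*dt) * [p_u*0.000000 + p_m*0.000000 + p_d*0.000000] = 0.000000
  V(1,-1) = exp(-r*dt) * [p_u*0.409842 + p_m*3.425366 + p_d*7.122772] = 3.022490
  V(1,+0) = exp(-r*dt) * [p_u*0.000000 + p_m*0.409842 + p_d*3.425366] = 0.609915
  V(1,+1) = exp(-r*dt) * [p_u*0.000000 + p_m*0.000000 + p_d*0.409842] = 0.041282
  V(0,+0) = exp(-r*dt) * [p_u*0.041282 + p_m*0.609915 + p_d*3.022490] = 0.707828


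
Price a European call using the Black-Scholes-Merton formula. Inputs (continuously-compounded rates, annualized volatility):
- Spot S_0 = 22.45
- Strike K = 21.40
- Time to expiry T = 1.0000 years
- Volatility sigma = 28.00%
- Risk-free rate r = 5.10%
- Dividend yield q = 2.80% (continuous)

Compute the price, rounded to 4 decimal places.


d1 = (ln(S/K) + (r - q + 0.5*sigma^2) * T) / (sigma * sqrt(T)) = 0.39321319
d2 = d1 - sigma * sqrt(T) = 0.11321319
exp(-rT) = 0.95027867; exp(-qT) = 0.97238837
C = S_0 * exp(-qT) * N(d1) - K * exp(-rT) * N(d2)
N(d1) = 0.65291898; N(d2) = 0.54506923
C = 22.4500 * 0.97238837 * 0.65291898 - 21.4000 * 0.95027867 * 0.54506923 = 3.1688

Answer: Price = 3.1688


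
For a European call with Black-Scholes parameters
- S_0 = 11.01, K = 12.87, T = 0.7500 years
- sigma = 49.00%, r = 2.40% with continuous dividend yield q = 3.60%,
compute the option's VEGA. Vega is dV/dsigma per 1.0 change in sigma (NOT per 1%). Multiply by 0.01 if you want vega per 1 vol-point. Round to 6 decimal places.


d1 = -0.1768755459; d2 = -0.6012279938
phi(d1) = 0.3927503885; exp(-qT) = 0.9733612415; exp(-rT) = 0.9821610324
Vega = S * exp(-qT) * phi(d1) * sqrt(T) = 11.0100 * 0.9733612415 * 0.3927503885 * 0.8660254038 = 3.645093

Answer: Vega = 3.645093


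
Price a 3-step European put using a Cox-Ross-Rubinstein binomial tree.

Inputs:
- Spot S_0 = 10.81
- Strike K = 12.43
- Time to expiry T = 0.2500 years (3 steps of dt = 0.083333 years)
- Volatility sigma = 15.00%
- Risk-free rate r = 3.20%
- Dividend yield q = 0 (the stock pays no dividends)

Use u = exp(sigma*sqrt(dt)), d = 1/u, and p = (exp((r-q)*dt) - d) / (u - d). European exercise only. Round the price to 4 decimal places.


dt = T/N = 0.083333
u = exp(sigma*sqrt(dt)) = 1.044252; d = 1/u = 0.957623
p = (exp((r-q)*dt) - d) / (u - d) = 0.520000
Discount per step: exp(-r*dt) = 0.997337
Stock lattice S(k, i) with i counting down-moves:
  k=0: S(0,0) = 10.8100
  k=1: S(1,0) = 11.2884; S(1,1) = 10.3519
  k=2: S(2,0) = 11.7879; S(2,1) = 10.8100; S(2,2) = 9.9132
  k=3: S(3,0) = 12.3096; S(3,1) = 11.2884; S(3,2) = 10.3519; S(3,3) = 9.4931
Terminal payoffs V(N, i) = max(K - S_T, 0):
  V(3,0) = 0.120449; V(3,1) = 1.141631; V(3,2) = 2.078097; V(3,3) = 2.936875
Backward induction: V(k, i) = exp(-r*dt) * [p * V(k+1, i) + (1-p) * V(k+1, i+1)].
  V(2,0) = exp(-r*dt) * [p*0.120449 + (1-p)*1.141631] = 0.608991
  V(2,1) = exp(-r*dt) * [p*1.141631 + (1-p)*2.078097] = 1.586897
  V(2,2) = exp(-r*dt) * [p*2.078097 + (1-p)*2.936875] = 2.483679
  V(1,0) = exp(-r*dt) * [p*0.608991 + (1-p)*1.586897] = 1.075514
  V(1,1) = exp(-r*dt) * [p*1.586897 + (1-p)*2.483679] = 2.011980
  V(0,0) = exp(-r*dt) * [p*1.075514 + (1-p)*2.011980] = 1.520957

Answer: Price = V(0,0) = 1.5210


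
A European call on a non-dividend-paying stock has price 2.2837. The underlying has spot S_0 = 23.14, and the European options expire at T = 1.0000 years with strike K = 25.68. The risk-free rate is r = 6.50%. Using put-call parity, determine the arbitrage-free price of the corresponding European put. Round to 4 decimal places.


Put-call parity: C - P = S_0 * exp(-qT) - K * exp(-rT).
S_0 * exp(-qT) = 23.1400 * 1.00000000 = 23.14000000
K * exp(-rT) = 25.6800 * 0.93706746 = 24.06389246
P = C - S*exp(-qT) + K*exp(-rT)
P = 2.2837 - 23.14000000 + 24.06389246 = 3.2076

Answer: Put price = 3.2076


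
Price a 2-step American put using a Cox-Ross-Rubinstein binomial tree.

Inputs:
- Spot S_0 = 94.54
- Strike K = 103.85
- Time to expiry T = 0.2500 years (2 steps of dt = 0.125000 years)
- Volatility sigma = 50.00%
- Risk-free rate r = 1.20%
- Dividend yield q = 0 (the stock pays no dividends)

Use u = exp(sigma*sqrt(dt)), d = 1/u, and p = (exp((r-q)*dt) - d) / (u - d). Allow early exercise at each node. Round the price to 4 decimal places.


Answer: Price = V(0,0) = 15.5817

Derivation:
dt = T/N = 0.125000
u = exp(sigma*sqrt(dt)) = 1.193365; d = 1/u = 0.837967
p = (exp((r-q)*dt) - d) / (u - d) = 0.460144
Discount per step: exp(-r*dt) = 0.998501
Stock lattice S(k, i) with i counting down-moves:
  k=0: S(0,0) = 94.5400
  k=1: S(1,0) = 112.8207; S(1,1) = 79.2214
  k=2: S(2,0) = 134.6362; S(2,1) = 94.5400; S(2,2) = 66.3849
Terminal payoffs V(N, i) = max(K - S_T, 0):
  V(2,0) = 0.000000; V(2,1) = 9.310000; V(2,2) = 37.465099
Backward induction: V(k, i) = exp(-r*dt) * [p * V(k+1, i) + (1-p) * V(k+1, i+1)]; then take max(V_cont, immediate exercise) for American.
  V(1,0) = exp(-r*dt) * [p*0.000000 + (1-p)*9.310000] = 5.018523; exercise = 0.000000; V(1,0) = max -> 5.018523
  V(1,1) = exp(-r*dt) * [p*9.310000 + (1-p)*37.465099] = 24.472952; exercise = 24.628611; V(1,1) = max -> 24.628611
  V(0,0) = exp(-r*dt) * [p*5.018523 + (1-p)*24.628611] = 15.581749; exercise = 9.310000; V(0,0) = max -> 15.581749
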